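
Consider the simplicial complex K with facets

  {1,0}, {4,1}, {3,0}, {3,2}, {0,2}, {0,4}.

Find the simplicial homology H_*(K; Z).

Order the vertices as 0 < 1 < 2 < 3 < 4. Listing each simplex with vertices in this order, K has dimension 1 with simplices:

  0-simplices (5): [0], [1], [2], [3], [4]
  1-simplices (6): [0,1], [0,2], [0,3], [0,4], [1,4], [2,3]

giving chain groups C_0 ≅ Z^5, C_1 ≅ Z^6.

The boundary map ∂_1: C_1 → C_0 is given by ∂[p,q] = [q] − [p]. For instance
  ∂[2,3] = [3] − [2].
As a 5×6 matrix over Z this has rank 4, with invariant factors (1,1,1,1).

Computing H_k = (kernel of ∂_k) / (image of ∂_{k+1}):

  H_0: rank C_0 − rank ∂_1 = 5 − 4 = 1, and the invariant factors of ∂_1 are all 1, so H_0 ≅ Z.
  H_1: rank ker ∂_1 − rank ∂_2 = (6 − 4) − 0 = 2, and there is no ∂_2, so H_1 ≅ Z^2.

(K is a triangulation of a wedge of 2 circles.)

H_0 ≅ Z,  H_1 ≅ Z^2.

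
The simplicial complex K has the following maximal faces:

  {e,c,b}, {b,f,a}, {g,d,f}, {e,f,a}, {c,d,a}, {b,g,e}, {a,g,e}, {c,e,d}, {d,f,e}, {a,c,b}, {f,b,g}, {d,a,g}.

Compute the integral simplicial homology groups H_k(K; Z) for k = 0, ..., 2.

Take the total order a < b < c < d < e < f < g on the vertex set. Then K (dimension 2) consists of the simplices:

  0-simplices (7): a, b, c, d, e, f, g
  1-simplices (18): ab, ac, ad, ae, af, ag, bc, be, bf, bg, cd, ce, de, df, dg, ef, eg, fg
  2-simplices (12): abc, abf, acd, adg, aef, aeg, bce, beg, bfg, cde, def, dfg

so the chain groups are C_0 ≅ Z^7, C_1 ≅ Z^18, C_2 ≅ Z^12.

∂_1: C_1 → C_0 is given by ∂[p,q] = [q] − [p]. For instance
  ∂ag = g − a.
The 7×18 boundary matrix has rank 6 and Smith normal form diag(1,1,1,1,1,1).

Boundary ∂_2: C_2 → C_1 acts by ∂[p,q,r] = [q,r] − [p,r] + [p,q]. For instance
  ∂aef = ef − af + ae,
  ∂acd = cd − ad + ac.
As a 18×12 matrix over Z this has rank 12, with invariant factors (1,1,1,1,1,1,1,1,1,1,1,2).

Reading off H_k = ker ∂_k / im ∂_{k+1}:

  H_0: rank C_0 − rank ∂_1 = 7 − 6 = 1, and the invariant factors of ∂_1 are all 1, so H_0 = Z.
  H_1: rank ker ∂_1 − rank ∂_2 = (18 − 6) − 12 = 0, and ∂_2 has invariant factor 2 > 1, so H_1 = Z/2.
  H_2: rank ker ∂_2 − rank ∂_3 = (12 − 12) − 0 = 0, and there is no ∂_3, so H_2 = 0.

As a check, the Euler characteristic is 7 − 18 + 12 = 1, which agrees with 1 − 0 + 0 = 1.

H_0 = Z,  H_1 = Z/2,  H_2 = 0.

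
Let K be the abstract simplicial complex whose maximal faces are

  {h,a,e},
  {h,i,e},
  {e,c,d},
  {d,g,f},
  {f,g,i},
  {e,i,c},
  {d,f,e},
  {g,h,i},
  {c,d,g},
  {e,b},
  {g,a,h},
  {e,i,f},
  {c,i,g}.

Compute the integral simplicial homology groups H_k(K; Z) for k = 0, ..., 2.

H_0 ≅ Z,  H_1 = 0,  H_2 ≅ Z.

Order the vertices as a < b < c < d < e < f < g < h < i. Listing each simplex with vertices in this order, K has dimension 2 with simplices:

  0-simplices (9): a, b, c, d, e, f, g, h, i
  1-simplices (19): ae, ag, ah, be, cd, ce, cg, ci, de, df, dg, ef, eh, ei, fg, fi, gh, gi, hi
  2-simplices (12): aeh, agh, cde, cdg, cei, cgi, def, dfg, efi, ehi, fgi, ghi

so the chain groups are C_0 ≅ Z^9, C_1 ≅ Z^19, C_2 ≅ Z^12.

Boundary ∂_1: C_1 → C_0 is given by ∂[p,q] = [q] − [p]. For instance
  ∂cg = g − c.
The resulting 9×19 matrix has rank 8, and its Smith normal form has invariant factors (1,1,1,1,1,1,1,1).

Boundary ∂_2: C_2 → C_1 maps a triangle to the signed sum of its edges. For instance
  ∂fgi = gi − fi + fg,
  ∂cde = de − ce + cd.
The 19×12 boundary matrix has rank 11 and Smith normal form diag(1,1,1,1,1,1,1,1,1,1,1).

Now H_k = ker ∂_k / im ∂_{k+1}, so:

  H_0: rank C_0 − rank ∂_1 = 9 − 8 = 1, and the invariant factors of ∂_1 are all 1, so H_0 = Z.
  H_1: rank ker ∂_1 − rank ∂_2 = (19 − 8) − 11 = 0, and the invariant factors of ∂_2 are all 1, so H_1 = 0.
  H_2: rank ker ∂_2 − rank ∂_3 = (12 − 11) − 0 = 1, and there is no ∂_3, so H_2 = Z.

As a check, the Euler characteristic is 9 − 19 + 12 = 2, which agrees with 1 − 0 + 1 = 2.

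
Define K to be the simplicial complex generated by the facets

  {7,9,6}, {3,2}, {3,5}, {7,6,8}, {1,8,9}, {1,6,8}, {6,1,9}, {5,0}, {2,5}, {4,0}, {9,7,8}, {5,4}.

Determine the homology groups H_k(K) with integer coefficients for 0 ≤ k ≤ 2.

Order the vertices as 0 < 1 < 2 < 3 < 4 < 5 < 6 < 7 < 8 < 9. Listing each simplex with vertices in this order, K has dimension 2 with simplices:

  0-simplices (10): [0], [1], [2], [3], [4], [5], [6], [7], [8], [9]
  1-simplices (15): [0,4], [0,5], [1,6], [1,8], [1,9], [2,3], [2,5], [3,5], [4,5], [6,7], [6,8], [6,9], [7,8], [7,9], [8,9]
  2-simplices (6): [1,6,8], [1,6,9], [1,8,9], [6,7,8], [6,7,9], [7,8,9]

Hence C_0 ≅ Z^10, C_1 ≅ Z^15, C_2 ≅ Z^6.

Boundary ∂_1: C_1 → C_0 maps an edge to its endpoints' difference, ∂[p,q] = q − p. For instance
  ∂[8,9] = [9] − [8].
This gives a 10×15 integer matrix of rank 8; reducing to Smith normal form yields diagonal entries (1,1,1,1,1,1,1,1).

Boundary ∂_2: C_2 → C_1 maps a triangle to the signed sum of its edges. For instance
  ∂[1,8,9] = [8,9] − [1,9] + [1,8],
  ∂[6,7,9] = [7,9] − [6,9] + [6,7].
As a 15×6 matrix over Z this has rank 5, with invariant factors (1,1,1,1,1).

Reading off H_k = ker ∂_k / im ∂_{k+1}:

  H_0: rank C_0 − rank ∂_1 = 10 − 8 = 2, and the invariant factors of ∂_1 are all 1, so H_0 = Z^2.
  H_1: rank ker ∂_1 − rank ∂_2 = (15 − 8) − 5 = 2, and the invariant factors of ∂_2 are all 1, so H_1 = Z^2.
  H_2: rank ker ∂_2 − rank ∂_3 = (6 − 5) − 0 = 1, and there is no ∂_3, so H_2 = Z.

As a check, the Euler characteristic is 10 − 15 + 6 = 1, which agrees with 2 − 2 + 1 = 1.

H_0 = Z^2,  H_1 = Z^2,  H_2 = Z.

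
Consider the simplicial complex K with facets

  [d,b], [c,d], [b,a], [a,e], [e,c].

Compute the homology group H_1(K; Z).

H_1 = Z.

K has 5 vertices, 5 edges.
rank ∂_1 = 4, rank ∂_2 = 0 ⇒ b_1 = 5 − 4 − 0 = 1. So H_1 ≅ Z.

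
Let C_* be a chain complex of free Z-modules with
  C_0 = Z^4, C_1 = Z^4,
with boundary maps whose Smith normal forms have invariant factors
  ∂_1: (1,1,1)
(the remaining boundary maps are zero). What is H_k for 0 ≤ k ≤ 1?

H_0: b_0 = 4 − 0 − 3 = 1; torsion from ∂_1 factors > 1: none. So H_0 = Z.
H_1: b_1 = 4 − 3 − 0 = 1; torsion from ∂_2 factors > 1: none. So H_1 = Z.

H_0 = Z,  H_1 = Z.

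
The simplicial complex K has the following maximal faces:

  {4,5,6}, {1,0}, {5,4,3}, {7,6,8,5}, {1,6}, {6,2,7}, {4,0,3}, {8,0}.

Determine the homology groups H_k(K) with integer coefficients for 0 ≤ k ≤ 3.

H_0 = Z,  H_1 = Z^2,  H_2 = 0,  H_3 = 0.

K has 9 vertices, 17 edges, 8 triangles, 1 3-simplex.
rank ∂_0 = 0, rank ∂_1 = 8 ⇒ b_0 = 9 − 0 − 8 = 1; all invariant factors of ∂_1 are 1 so no torsion. So H_0 ≅ Z.
rank ∂_1 = 8, rank ∂_2 = 7 ⇒ b_1 = 17 − 8 − 7 = 2; all invariant factors of ∂_2 are 1 so no torsion. So H_1 ≅ Z^2.
rank ∂_2 = 7, rank ∂_3 = 1 ⇒ b_2 = 8 − 7 − 1 = 0; all invariant factors of ∂_3 are 1 so no torsion. So H_2 ≅ 0.
rank ∂_3 = 1, rank ∂_4 = 0 ⇒ b_3 = 1 − 1 − 0 = 0. So H_3 ≅ 0.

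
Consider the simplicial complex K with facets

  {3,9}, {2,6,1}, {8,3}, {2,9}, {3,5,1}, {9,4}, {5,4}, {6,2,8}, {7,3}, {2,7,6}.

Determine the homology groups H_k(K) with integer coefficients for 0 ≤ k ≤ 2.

K has 9 vertices, 16 edges, 4 triangles.
rank ∂_0 = 0, rank ∂_1 = 8 ⇒ b_0 = 9 − 0 − 8 = 1; all invariant factors of ∂_1 are 1 so no torsion. So H_0 ≅ Z.
rank ∂_1 = 8, rank ∂_2 = 4 ⇒ b_1 = 16 − 8 − 4 = 4; all invariant factors of ∂_2 are 1 so no torsion. So H_1 ≅ Z^4.
rank ∂_2 = 4, rank ∂_3 = 0 ⇒ b_2 = 4 − 4 − 0 = 0. So H_2 ≅ 0.

H_0 = Z,  H_1 = Z^4,  H_2 = 0.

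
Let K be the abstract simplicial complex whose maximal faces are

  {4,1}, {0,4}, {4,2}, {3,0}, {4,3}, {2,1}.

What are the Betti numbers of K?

Take the total order 0 < 1 < 2 < 3 < 4 on the vertex set. Then K (dimension 1) consists of the simplices:

  0-simplices (5): [0], [1], [2], [3], [4]
  1-simplices (6): [0,3], [0,4], [1,2], [1,4], [2,4], [3,4]

giving chain groups C_0 ≅ Z^5, C_1 ≅ Z^6.

Boundary ∂_1: C_1 → C_0 maps an edge to its endpoints' difference, ∂[p,q] = q − p.
This gives a 5×6 integer matrix of rank 4; reducing to Smith normal form yields diagonal entries (1,1,1,1).

Reading off H_k = ker ∂_k / im ∂_{k+1}:

  H_0: rank C_0 − rank ∂_1 = 5 − 4 = 1, and the invariant factors of ∂_1 are all 1, so H_0 ≅ Z.
  H_1: rank ker ∂_1 − rank ∂_2 = (6 − 4) − 0 = 2, and there is no ∂_2, so H_1 ≅ Z^2.

(K is a triangulation of a wedge of 2 circles.)

Hence the Betti numbers are b_0 = 1, b_1 = 2.

b_0 = 1, b_1 = 2.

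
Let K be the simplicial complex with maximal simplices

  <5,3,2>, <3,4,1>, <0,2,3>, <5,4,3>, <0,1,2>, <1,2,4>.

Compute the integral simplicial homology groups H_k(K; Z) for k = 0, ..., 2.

Take the total order 0 < 1 < 2 < 3 < 4 < 5 on the vertex set. Then K (dimension 2) consists of the simplices:

  0-simplices (6): [0], [1], [2], [3], [4], [5]
  1-simplices (12): [0,1], [0,2], [0,3], [1,2], [1,3], [1,4], [2,3], [2,4], [2,5], [3,4], [3,5], [4,5]
  2-simplices (6): [0,1,2], [0,2,3], [1,2,4], [1,3,4], [2,3,5], [3,4,5]

so the chain groups are C_0 ≅ Z^6, C_1 ≅ Z^12, C_2 ≅ Z^6.

∂_1: C_1 → C_0 is given by ∂[p,q] = [q] − [p]. For instance
  ∂[0,1] = [1] − [0].
As a 6×12 matrix over Z this has rank 5, with invariant factors (1,1,1,1,1).

∂_2: C_2 → C_1 acts by ∂[p,q,r] = [q,r] − [p,r] + [p,q]. For instance
  ∂[0,1,2] = [1,2] − [0,2] + [0,1],
  ∂[0,2,3] = [2,3] − [0,3] + [0,2].
As a 12×6 matrix over Z this has rank 6, with invariant factors (1,1,1,1,1,1).

Now H_k = ker ∂_k / im ∂_{k+1}, so:

  H_0: rank C_0 − rank ∂_1 = 6 − 5 = 1, and the invariant factors of ∂_1 are all 1, so H_0 = Z.
  H_1: rank ker ∂_1 − rank ∂_2 = (12 − 5) − 6 = 1, and the invariant factors of ∂_2 are all 1, so H_1 = Z.
  H_2: rank ker ∂_2 − rank ∂_3 = (6 − 6) − 0 = 0, and there is no ∂_3, so H_2 = 0.

H_0 = Z,  H_1 = Z,  H_2 = 0.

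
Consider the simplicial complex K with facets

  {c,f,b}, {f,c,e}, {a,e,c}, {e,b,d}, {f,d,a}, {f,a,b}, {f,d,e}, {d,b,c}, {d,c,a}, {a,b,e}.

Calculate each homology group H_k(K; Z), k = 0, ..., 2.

Take the total order a < b < c < d < e < f on the vertex set. Then K (dimension 2) consists of the simplices:

  0-simplices (6): a, b, c, d, e, f
  1-simplices (15): ab, ac, ad, ae, af, bc, bd, be, bf, cd, ce, cf, de, df, ef
  2-simplices (10): abe, abf, acd, ace, adf, bcd, bcf, bde, cef, def

so the chain groups are C_0 ≅ Z^6, C_1 ≅ Z^15, C_2 ≅ Z^10.

Boundary ∂_1: C_1 → C_0 is given by ∂[p,q] = [q] − [p].
As a 6×15 matrix over Z this has rank 5, with invariant factors (1,1,1,1,1).

The boundary map ∂_2: C_2 → C_1 sends each 2-simplex [p,q,r] to [q,r] − [p,r] + [p,q]. For instance
  ∂ace = ce − ae + ac,
  ∂abe = be − ae + ab.
The resulting 15×10 matrix has rank 10, and its Smith normal form has invariant factors (1,1,1,1,1,1,1,1,1,2).

Reading off H_k = ker ∂_k / im ∂_{k+1}:

  H_0: rank C_0 − rank ∂_1 = 6 − 5 = 1, and the invariant factors of ∂_1 are all 1, so H_0 = Z.
  H_1: rank ker ∂_1 − rank ∂_2 = (15 − 5) − 10 = 0, and ∂_2 has invariant factor 2 > 1, so H_1 = Z/2.
  H_2: rank ker ∂_2 − rank ∂_3 = (10 − 10) − 0 = 0, and there is no ∂_3, so H_2 = 0.

H_0 = Z,  H_1 = Z/2,  H_2 = 0.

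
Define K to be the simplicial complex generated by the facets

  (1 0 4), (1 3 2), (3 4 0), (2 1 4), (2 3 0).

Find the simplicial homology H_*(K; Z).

H_0 ≅ Z,  H_1 ≅ Z,  H_2 = 0.

K has 5 vertices, 10 edges, 5 triangles.
rank ∂_0 = 0, rank ∂_1 = 4 ⇒ b_0 = 5 − 0 − 4 = 1; all invariant factors of ∂_1 are 1 so no torsion. So H_0 = Z.
rank ∂_1 = 4, rank ∂_2 = 5 ⇒ b_1 = 10 − 4 − 5 = 1; all invariant factors of ∂_2 are 1 so no torsion. So H_1 = Z.
rank ∂_2 = 5, rank ∂_3 = 0 ⇒ b_2 = 5 − 5 − 0 = 0. So H_2 = 0.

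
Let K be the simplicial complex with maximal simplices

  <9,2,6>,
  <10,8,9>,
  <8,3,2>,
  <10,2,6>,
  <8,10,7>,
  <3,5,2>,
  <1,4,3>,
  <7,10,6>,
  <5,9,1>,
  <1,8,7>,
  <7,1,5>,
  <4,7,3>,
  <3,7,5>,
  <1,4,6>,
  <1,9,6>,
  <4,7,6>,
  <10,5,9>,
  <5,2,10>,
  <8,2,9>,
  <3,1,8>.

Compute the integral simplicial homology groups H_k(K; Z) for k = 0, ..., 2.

We work with the vertex ordering 1 < 2 < 3 < 4 < 5 < 6 < 7 < 8 < 9 < 10. The simplices of K, each written with vertices in increasing order, are:

  0-simplices (10): [1], [2], [3], [4], [5], [6], [7], [8], [9], [10]
  1-simplices (30): (30 of them)
  2-simplices (20): (20 of them)

Hence C_0 ≅ Z^10, C_1 ≅ Z^30, C_2 ≅ Z^20.

Boundary ∂_1: C_1 → C_0 maps an edge to its endpoints' difference, ∂[p,q] = q − p. For instance
  ∂[5,7] = [7] − [5].
This gives a 10×30 integer matrix of rank 9; reducing to Smith normal form yields diagonal entries (1,1,1,1,1,1,1,1,1).

Boundary ∂_2: C_2 → C_1 sends each 2-simplex [p,q,r] to [q,r] − [p,r] + [p,q]. For instance
  ∂[5,9,10] = [9,10] − [5,10] + [5,9],
  ∂[8,9,10] = [9,10] − [8,10] + [8,9].
The 30×20 boundary matrix has rank 20 and Smith normal form diag(1,1,1,1,1,1,1,1,1,1,1,1,1,1,1,1,1,1,1,2).

Now H_k = ker ∂_k / im ∂_{k+1}, so:

  H_0: rank C_0 − rank ∂_1 = 10 − 9 = 1, and the invariant factors of ∂_1 are all 1, so H_0 = Z.
  H_1: rank ker ∂_1 − rank ∂_2 = (30 − 9) − 20 = 1, and ∂_2 has invariant factor 2 > 1, so H_1 = Z × Z/2.
  H_2: rank ker ∂_2 − rank ∂_3 = (20 − 20) − 0 = 0, and there is no ∂_3, so H_2 = 0.

As a check, the Euler characteristic is 10 − 30 + 20 = 0, which agrees with 1 − 1 + 0 = 0.

H_0 = Z,  H_1 = Z × Z/2,  H_2 = 0.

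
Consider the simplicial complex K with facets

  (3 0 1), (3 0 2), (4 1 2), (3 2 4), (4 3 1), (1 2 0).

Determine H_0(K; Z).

H_0 = Z.

Fix the vertex order 0 < 1 < 2 < 3 < 4 and write every simplex with vertices in increasing order. Then dim K = 2 and the simplices of K are:

  0-simplices (5): [0], [1], [2], [3], [4]
  1-simplices (9): [0,1], [0,2], [0,3], [1,2], [1,3], [1,4], [2,3], [2,4], [3,4]
  2-simplices (6): [0,1,2], [0,1,3], [0,2,3], [1,2,4], [1,3,4], [2,3,4]

so the chain groups are C_0 ≅ Z^5, C_1 ≅ Z^9, C_2 ≅ Z^6.

Boundary ∂_1: C_1 → C_0 sends each edge [p,q] (with p < q) to q − p. For instance
  ∂[1,2] = [2] − [1].
This gives a 5×9 integer matrix of rank 4; reducing to Smith normal form yields diagonal entries (1,1,1,1).

Boundary ∂_2: C_2 → C_1 maps a triangle to the signed sum of its edges. For instance
  ∂[1,2,4] = [2,4] − [1,4] + [1,2],
  ∂[0,2,3] = [2,3] − [0,3] + [0,2].
The 9×6 boundary matrix has rank 5 and Smith normal form diag(1,1,1,1,1).

Now H_k = ker ∂_k / im ∂_{k+1}, so:

  H_0: rank C_0 − rank ∂_1 = 5 − 4 = 1, and the invariant factors of ∂_1 are all 1, so H_0 = Z.

(K is a triangulation of the 2-sphere S^2.)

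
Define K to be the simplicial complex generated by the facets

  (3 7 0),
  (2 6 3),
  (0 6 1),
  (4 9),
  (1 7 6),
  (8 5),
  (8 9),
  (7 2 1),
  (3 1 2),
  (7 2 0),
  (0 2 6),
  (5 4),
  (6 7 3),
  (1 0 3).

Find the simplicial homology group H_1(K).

Take the total order 0 < 1 < 2 < 3 < 4 < 5 < 6 < 7 < 8 < 9 on the vertex set. Then K (dimension 2) consists of the simplices:

  0-simplices (10): [0], [1], [2], [3], [4], [5], [6], [7], [8], [9]
  1-simplices (19): [0,1], [0,2], [0,3], [0,6], [0,7], [1,2], [1,3], [1,6], [1,7], [2,3], [2,6], [2,7], [3,6], [3,7], [4,5], [4,9], [5,8], [6,7], [8,9]
  2-simplices (10): [0,1,3], [0,1,6], [0,2,6], [0,2,7], [0,3,7], [1,2,3], [1,2,7], [1,6,7], [2,3,6], [3,6,7]

giving chain groups C_0 ≅ Z^10, C_1 ≅ Z^19, C_2 ≅ Z^10.

∂_1: C_1 → C_0 maps an edge to its endpoints' difference, ∂[p,q] = q − p. For instance
  ∂[2,3] = [3] − [2].
As a 10×19 matrix over Z this has rank 8, with invariant factors (1,1,1,1,1,1,1,1).

∂_2: C_2 → C_1 maps a triangle to the signed sum of its edges. For instance
  ∂[0,1,3] = [1,3] − [0,3] + [0,1],
  ∂[0,1,6] = [1,6] − [0,6] + [0,1].
As a 19×10 matrix over Z this has rank 10, with invariant factors (1,1,1,1,1,1,1,1,1,2).

Computing H_k = (kernel of ∂_k) / (image of ∂_{k+1}):

  H_1: rank ker ∂_1 − rank ∂_2 = (19 − 8) − 10 = 1, and ∂_2 has invariant factor 2 > 1, so H_1 ≅ Z ⊕ Z/2.

H_1 = Z ⊕ Z/2.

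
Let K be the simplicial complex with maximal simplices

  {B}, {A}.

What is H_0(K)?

Order the vertices as A < B. Listing each simplex with vertices in this order, K has dimension 0 with simplices:

  0-simplices (2): A, B

so the chain groups are C_0 ≅ Z^2.

Now H_k = ker ∂_k / im ∂_{k+1}, so:

  H_0: rank C_0 − rank ∂_1 = 2 − 0 = 2, and there is no ∂_1, so H_0 ≅ Z^2.

(K is a triangulation of a set of 2 points.)

H_0 ≅ Z^2.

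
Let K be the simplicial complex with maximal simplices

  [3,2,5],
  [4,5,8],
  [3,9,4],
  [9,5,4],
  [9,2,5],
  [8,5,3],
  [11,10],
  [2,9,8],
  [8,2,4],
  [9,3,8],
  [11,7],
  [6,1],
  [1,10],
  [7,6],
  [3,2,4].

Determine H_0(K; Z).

H_0 = Z^2.

Take the total order 1 < 2 < 3 < 4 < 5 < 6 < 7 < 8 < 9 < 10 < 11 on the vertex set. Then K (dimension 2) consists of the simplices:

  0-simplices (11): [1], [2], [3], [4], [5], [6], [7], [8], [9], [10], [11]
  1-simplices (20): [1,6], [1,10], [2,3], [2,4], [2,5], [2,8], [2,9], [3,4], [3,5], [3,8], [3,9], [4,5], [4,8], [4,9], [5,8], [5,9], [6,7], [7,11], [8,9], [10,11]
  2-simplices (10): [2,3,4], [2,3,5], [2,4,8], [2,5,9], [2,8,9], [3,4,9], [3,5,8], [3,8,9], [4,5,8], [4,5,9]

so the chain groups are C_0 ≅ Z^11, C_1 ≅ Z^20, C_2 ≅ Z^10.

Boundary ∂_1: C_1 → C_0 sends each edge [p,q] (with p < q) to q − p.
As a 11×20 matrix over Z this has rank 9, with invariant factors (1,1,1,1,1,1,1,1,1).

∂_2: C_2 → C_1 acts by ∂[p,q,r] = [q,r] − [p,r] + [p,q]. For instance
  ∂[2,5,9] = [5,9] − [2,9] + [2,5],
  ∂[2,8,9] = [8,9] − [2,9] + [2,8].
As a 20×10 matrix over Z this has rank 10, with invariant factors (1,1,1,1,1,1,1,1,1,2).

Reading off H_k = ker ∂_k / im ∂_{k+1}:

  H_0: rank C_0 − rank ∂_1 = 11 − 9 = 2, and the invariant factors of ∂_1 are all 1, so H_0 = Z^2.

(K is a triangulation of the disjoint union of the real projective plane RP^2 and the circle S^1.)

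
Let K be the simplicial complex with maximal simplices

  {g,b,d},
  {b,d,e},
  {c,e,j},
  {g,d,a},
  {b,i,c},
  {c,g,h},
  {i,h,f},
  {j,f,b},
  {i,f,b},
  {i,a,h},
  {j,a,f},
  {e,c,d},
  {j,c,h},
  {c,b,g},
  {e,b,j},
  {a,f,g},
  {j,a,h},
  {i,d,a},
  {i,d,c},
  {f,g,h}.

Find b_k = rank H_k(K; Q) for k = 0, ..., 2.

Take the total order a < b < c < d < e < f < g < h < i < j on the vertex set. Then K (dimension 2) consists of the simplices:

  0-simplices (10): a, b, c, d, e, f, g, h, i, j
  1-simplices (30): ad, af, ag, ah, ai, aj, bc, bd, be, bf, bg, bi, bj, cd, ce, cg, ch, ci, cj, de, dg, di, ej, fg, fh, fi, fj, gh, hi, hj
  2-simplices (20): adg, adi, afg, afj, ahi, ahj, bcg, bci, bde, bdg, bej, bfi, bfj, cde, cdi, cej, cgh, chj, fgh, fhi

so the chain groups are C_0 ≅ Z^10, C_1 ≅ Z^30, C_2 ≅ Z^20.

∂_1: C_1 → C_0 sends each edge [p,q] (with p < q) to q − p.
As a 10×30 matrix over Z this has rank 9, with invariant factors (1,1,1,1,1,1,1,1,1).

∂_2: C_2 → C_1 maps a triangle to the signed sum of its edges. For instance
  ∂ahj = hj − aj + ah,
  ∂bfj = fj − bj + bf.
This gives a 30×20 integer matrix of rank 20; reducing to Smith normal form yields diagonal entries (1,1,1,1,1,1,1,1,1,1,1,1,1,1,1,1,1,1,1,2).

Now H_k = ker ∂_k / im ∂_{k+1}, so:

  H_0: rank C_0 − rank ∂_1 = 10 − 9 = 1, and the invariant factors of ∂_1 are all 1, so H_0 = Z.
  H_1: rank ker ∂_1 − rank ∂_2 = (30 − 9) − 20 = 1, and ∂_2 has invariant factor 2 > 1, so H_1 = Z ⊕ Z_2.
  H_2: rank ker ∂_2 − rank ∂_3 = (20 − 20) − 0 = 0, and there is no ∂_3, so H_2 = 0.

Hence the Betti numbers are b_0 = 1, b_1 = 1, b_2 = 0.

b_0 = 1, b_1 = 1, b_2 = 0.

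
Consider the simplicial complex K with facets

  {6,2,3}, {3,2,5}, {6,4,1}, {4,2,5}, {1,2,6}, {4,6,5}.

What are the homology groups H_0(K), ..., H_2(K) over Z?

H_0 ≅ Z,  H_1 ≅ Z,  H_2 = 0.

Fix the vertex order 1 < 2 < 3 < 4 < 5 < 6 and write every simplex with vertices in increasing order. Then dim K = 2 and the simplices of K are:

  0-simplices (6): [1], [2], [3], [4], [5], [6]
  1-simplices (12): [1,2], [1,4], [1,6], [2,3], [2,4], [2,5], [2,6], [3,5], [3,6], [4,5], [4,6], [5,6]
  2-simplices (6): [1,2,6], [1,4,6], [2,3,5], [2,3,6], [2,4,5], [4,5,6]

giving chain groups C_0 ≅ Z^6, C_1 ≅ Z^12, C_2 ≅ Z^6.

Boundary ∂_1: C_1 → C_0 maps an edge to its endpoints' difference, ∂[p,q] = q − p.
As a 6×12 matrix over Z this has rank 5, with invariant factors (1,1,1,1,1).

The boundary map ∂_2: C_2 → C_1 sends each 2-simplex [p,q,r] to [q,r] − [p,r] + [p,q]. For instance
  ∂[2,3,5] = [3,5] − [2,5] + [2,3],
  ∂[4,5,6] = [5,6] − [4,6] + [4,5].
The 12×6 boundary matrix has rank 6 and Smith normal form diag(1,1,1,1,1,1).

Now H_k = ker ∂_k / im ∂_{k+1}, so:

  H_0: rank C_0 − rank ∂_1 = 6 − 5 = 1, and the invariant factors of ∂_1 are all 1, so H_0 = Z.
  H_1: rank ker ∂_1 − rank ∂_2 = (12 − 5) − 6 = 1, and the invariant factors of ∂_2 are all 1, so H_1 = Z.
  H_2: rank ker ∂_2 − rank ∂_3 = (6 − 6) − 0 = 0, and there is no ∂_3, so H_2 = 0.

As a check, the Euler characteristic is 6 − 12 + 6 = 0, which agrees with 1 − 1 + 0 = 0.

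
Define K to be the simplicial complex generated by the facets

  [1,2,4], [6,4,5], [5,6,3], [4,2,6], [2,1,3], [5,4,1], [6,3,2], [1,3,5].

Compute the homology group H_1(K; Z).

H_1 = 0.

Fix the vertex order 1 < 2 < 3 < 4 < 5 < 6 and write every simplex with vertices in increasing order. Then dim K = 2 and the simplices of K are:

  0-simplices (6): [1], [2], [3], [4], [5], [6]
  1-simplices (12): [1,2], [1,3], [1,4], [1,5], [2,3], [2,4], [2,6], [3,5], [3,6], [4,5], [4,6], [5,6]
  2-simplices (8): [1,2,3], [1,2,4], [1,3,5], [1,4,5], [2,3,6], [2,4,6], [3,5,6], [4,5,6]

Hence C_0 ≅ Z^6, C_1 ≅ Z^12, C_2 ≅ Z^8.

∂_1: C_1 → C_0 maps an edge to its endpoints' difference, ∂[p,q] = q − p.
As a 6×12 matrix over Z this has rank 5, with invariant factors (1,1,1,1,1).

The boundary map ∂_2: C_2 → C_1 acts by ∂[p,q,r] = [q,r] − [p,r] + [p,q]. For instance
  ∂[3,5,6] = [5,6] − [3,6] + [3,5],
  ∂[4,5,6] = [5,6] − [4,6] + [4,5].
The 12×8 boundary matrix has rank 7 and Smith normal form diag(1,1,1,1,1,1,1).

Now H_k = ker ∂_k / im ∂_{k+1}, so:

  H_1: rank ker ∂_1 − rank ∂_2 = (12 − 5) − 7 = 0, and the invariant factors of ∂_2 are all 1, so H_1 ≅ 0.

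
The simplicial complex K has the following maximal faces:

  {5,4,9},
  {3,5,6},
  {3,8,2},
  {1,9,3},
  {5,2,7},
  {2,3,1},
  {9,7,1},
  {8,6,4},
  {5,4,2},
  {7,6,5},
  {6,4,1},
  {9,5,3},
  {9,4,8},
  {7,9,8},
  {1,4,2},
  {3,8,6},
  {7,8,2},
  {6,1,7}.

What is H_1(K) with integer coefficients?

We work with the vertex ordering 1 < 2 < 3 < 4 < 5 < 6 < 7 < 8 < 9. The simplices of K, each written with vertices in increasing order, are:

  0-simplices (9): [1], [2], [3], [4], [5], [6], [7], [8], [9]
  1-simplices (27): (27 of them)
  2-simplices (18): [1,2,3], [1,2,4], [1,3,9], [1,4,6], [1,6,7], [1,7,9], [2,3,8], [2,4,5], [2,5,7], [2,7,8], [3,5,6], [3,5,9], [3,6,8], [4,5,9], [4,6,8], [4,8,9], [5,6,7], [7,8,9]

Hence C_0 ≅ Z^9, C_1 ≅ Z^27, C_2 ≅ Z^18.

The boundary map ∂_1: C_1 → C_0 sends each edge [p,q] (with p < q) to q − p.
The 9×27 boundary matrix has rank 8 and Smith normal form diag(1,1,1,1,1,1,1,1).

The boundary map ∂_2: C_2 → C_1 maps a triangle to the signed sum of its edges. For instance
  ∂[3,6,8] = [6,8] − [3,8] + [3,6],
  ∂[1,2,3] = [2,3] − [1,3] + [1,2].
The resulting 27×18 matrix has rank 17, and its Smith normal form has invariant factors (1,1,1,1,1,1,1,1,1,1,1,1,1,1,1,1,1).

From H_k ≅ ker(∂_k) / im(∂_{k+1}) we obtain:

  H_1: rank ker ∂_1 − rank ∂_2 = (27 − 8) − 17 = 2, and the invariant factors of ∂_2 are all 1, so H_1 ≅ Z^2.

H_1 ≅ Z^2.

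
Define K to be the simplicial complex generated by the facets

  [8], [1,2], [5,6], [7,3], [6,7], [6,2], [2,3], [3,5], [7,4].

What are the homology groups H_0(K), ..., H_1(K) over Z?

H_0 = Z^2,  H_1 = Z^2.

Fix the vertex order 1 < 2 < 3 < 4 < 5 < 6 < 7 < 8 and write every simplex with vertices in increasing order. Then dim K = 1 and the simplices of K are:

  0-simplices (8): [1], [2], [3], [4], [5], [6], [7], [8]
  1-simplices (8): [1,2], [2,3], [2,6], [3,5], [3,7], [4,7], [5,6], [6,7]

so the chain groups are C_0 ≅ Z^8, C_1 ≅ Z^8.

∂_1: C_1 → C_0 sends each edge [p,q] (with p < q) to q − p.
The 8×8 boundary matrix has rank 6 and Smith normal form diag(1,1,1,1,1,1).

From H_k ≅ ker(∂_k) / im(∂_{k+1}) we obtain:

  H_0: rank C_0 − rank ∂_1 = 8 − 6 = 2, and the invariant factors of ∂_1 are all 1, so H_0 = Z^2.
  H_1: rank ker ∂_1 − rank ∂_2 = (8 − 6) − 0 = 2, and there is no ∂_2, so H_1 = Z^2.

As a check, the Euler characteristic is 8 − 8 = 0, which agrees with 2 − 2 = 0.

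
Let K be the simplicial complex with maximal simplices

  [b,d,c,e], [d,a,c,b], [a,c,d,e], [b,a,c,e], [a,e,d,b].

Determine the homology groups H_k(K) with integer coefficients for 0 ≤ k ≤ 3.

We work with the vertex ordering a < b < c < d < e. The simplices of K, each written with vertices in increasing order, are:

  0-simplices (5): a, b, c, d, e
  1-simplices (10): ab, ac, ad, ae, bc, bd, be, cd, ce, de
  2-simplices (10): abc, abd, abe, acd, ace, ade, bcd, bce, bde, cde
  3-simplices (5): abcd, abce, abde, acde, bcde

giving chain groups C_0 ≅ Z^5, C_1 ≅ Z^10, C_2 ≅ Z^10, C_3 ≅ Z^5.

The boundary map ∂_1: C_1 → C_0 maps an edge to its endpoints' difference, ∂[p,q] = q − p. For instance
  ∂ac = c − a.
As a 5×10 matrix over Z this has rank 4, with invariant factors (1,1,1,1).

Boundary ∂_2: C_2 → C_1 sends each 2-simplex [p,q,r] to [q,r] − [p,r] + [p,q]. For instance
  ∂abe = be − ae + ab,
  ∂bcd = cd − bd + bc.
The resulting 10×10 matrix has rank 6, and its Smith normal form has invariant factors (1,1,1,1,1,1).

The boundary map ∂_3: C_3 → C_2 sends each 3-simplex σ to the alternating sum Σ_i (−1)^i (σ with its i-th vertex removed). For instance
  ∂abce = bce − ace + abe − abc,
  ∂bcde = cde − bde + bce − bcd.
This gives a 10×5 integer matrix of rank 4; reducing to Smith normal form yields diagonal entries (1,1,1,1).

Now H_k = ker ∂_k / im ∂_{k+1}, so:

  H_0: rank C_0 − rank ∂_1 = 5 − 4 = 1, and the invariant factors of ∂_1 are all 1, so H_0 = Z.
  H_1: rank ker ∂_1 − rank ∂_2 = (10 − 4) − 6 = 0, and the invariant factors of ∂_2 are all 1, so H_1 = 0.
  H_2: rank ker ∂_2 − rank ∂_3 = (10 − 6) − 4 = 0, and the invariant factors of ∂_3 are all 1, so H_2 = 0.
  H_3: rank ker ∂_3 − rank ∂_4 = (5 − 4) − 0 = 1, and there is no ∂_4, so H_3 = Z.

H_0 = Z,  H_1 = 0,  H_2 = 0,  H_3 = Z.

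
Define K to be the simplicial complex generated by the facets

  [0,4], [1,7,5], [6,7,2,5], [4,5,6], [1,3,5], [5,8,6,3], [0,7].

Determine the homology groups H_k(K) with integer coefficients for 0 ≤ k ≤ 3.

H_0 ≅ Z,  H_1 ≅ Z,  H_2 = 0,  H_3 = 0.

K has 9 vertices, 18 edges, 11 triangles, 2 3-simplices.
rank ∂_0 = 0, rank ∂_1 = 8 ⇒ b_0 = 9 − 0 − 8 = 1; all invariant factors of ∂_1 are 1 so no torsion. So H_0 ≅ Z.
rank ∂_1 = 8, rank ∂_2 = 9 ⇒ b_1 = 18 − 8 − 9 = 1; all invariant factors of ∂_2 are 1 so no torsion. So H_1 ≅ Z.
rank ∂_2 = 9, rank ∂_3 = 2 ⇒ b_2 = 11 − 9 − 2 = 0; all invariant factors of ∂_3 are 1 so no torsion. So H_2 ≅ 0.
rank ∂_3 = 2, rank ∂_4 = 0 ⇒ b_3 = 2 − 2 − 0 = 0. So H_3 ≅ 0.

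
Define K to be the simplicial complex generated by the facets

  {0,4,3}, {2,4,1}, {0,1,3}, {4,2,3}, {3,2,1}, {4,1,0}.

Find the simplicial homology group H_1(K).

H_1 = 0.

Take the total order 0 < 1 < 2 < 3 < 4 on the vertex set. Then K (dimension 2) consists of the simplices:

  0-simplices (5): [0], [1], [2], [3], [4]
  1-simplices (9): [0,1], [0,3], [0,4], [1,2], [1,3], [1,4], [2,3], [2,4], [3,4]
  2-simplices (6): [0,1,3], [0,1,4], [0,3,4], [1,2,3], [1,2,4], [2,3,4]

giving chain groups C_0 ≅ Z^5, C_1 ≅ Z^9, C_2 ≅ Z^6.

Boundary ∂_1: C_1 → C_0 sends each edge [p,q] (with p < q) to q − p.
This gives a 5×9 integer matrix of rank 4; reducing to Smith normal form yields diagonal entries (1,1,1,1).

The boundary map ∂_2: C_2 → C_1 sends each 2-simplex [p,q,r] to [q,r] − [p,r] + [p,q]. For instance
  ∂[1,2,4] = [2,4] − [1,4] + [1,2],
  ∂[2,3,4] = [3,4] − [2,4] + [2,3].
This gives a 9×6 integer matrix of rank 5; reducing to Smith normal form yields diagonal entries (1,1,1,1,1).

From H_k ≅ ker(∂_k) / im(∂_{k+1}) we obtain:

  H_1: rank ker ∂_1 − rank ∂_2 = (9 − 4) − 5 = 0, and the invariant factors of ∂_2 are all 1, so H_1 = 0.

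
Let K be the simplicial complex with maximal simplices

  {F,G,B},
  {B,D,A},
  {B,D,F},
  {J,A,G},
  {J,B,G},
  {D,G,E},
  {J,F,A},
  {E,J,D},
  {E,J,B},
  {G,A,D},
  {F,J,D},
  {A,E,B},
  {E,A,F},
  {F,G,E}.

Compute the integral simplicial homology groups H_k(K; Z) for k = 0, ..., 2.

Fix the vertex order A < B < D < E < F < G < J and write every simplex with vertices in increasing order. Then dim K = 2 and the simplices of K are:

  0-simplices (7): A, B, D, E, F, G, J
  1-simplices (21): AB, AD, AE, AF, AG, AJ, BD, BE, BF, BG, BJ, DE, DF, DG, DJ, EF, EG, EJ, FG, FJ, GJ
  2-simplices (14): ABD, ABE, ADG, AEF, AFJ, AGJ, BDF, BEJ, BFG, BGJ, DEG, DEJ, DFJ, EFG

Hence C_0 ≅ Z^7, C_1 ≅ Z^21, C_2 ≅ Z^14.

∂_1: C_1 → C_0 sends each edge [p,q] (with p < q) to q − p. For instance
  ∂DG = G − D.
As a 7×21 matrix over Z this has rank 6, with invariant factors (1,1,1,1,1,1).

∂_2: C_2 → C_1 sends each 2-simplex [p,q,r] to [q,r] − [p,r] + [p,q]. For instance
  ∂AGJ = GJ − AJ + AG,
  ∂ADG = DG − AG + AD.
This gives a 21×14 integer matrix of rank 13; reducing to Smith normal form yields diagonal entries (1,1,1,1,1,1,1,1,1,1,1,1,1).

Reading off H_k = ker ∂_k / im ∂_{k+1}:

  H_0: rank C_0 − rank ∂_1 = 7 − 6 = 1, and the invariant factors of ∂_1 are all 1, so H_0 = Z.
  H_1: rank ker ∂_1 − rank ∂_2 = (21 − 6) − 13 = 2, and the invariant factors of ∂_2 are all 1, so H_1 = Z^2.
  H_2: rank ker ∂_2 − rank ∂_3 = (14 − 13) − 0 = 1, and there is no ∂_3, so H_2 = Z.

(K is a triangulation of the torus T^2.)

H_0 = Z,  H_1 = Z^2,  H_2 = Z.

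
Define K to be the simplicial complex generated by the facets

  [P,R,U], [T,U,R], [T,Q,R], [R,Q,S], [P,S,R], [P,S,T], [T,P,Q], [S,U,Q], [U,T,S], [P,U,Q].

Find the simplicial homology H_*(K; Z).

Fix the vertex order P < Q < R < S < T < U and write every simplex with vertices in increasing order. Then dim K = 2 and the simplices of K are:

  0-simplices (6): P, Q, R, S, T, U
  1-simplices (15): PQ, PR, PS, PT, PU, QR, QS, QT, QU, RS, RT, RU, ST, SU, TU
  2-simplices (10): PQT, PQU, PRS, PRU, PST, QRS, QRT, QSU, RTU, STU

so the chain groups are C_0 ≅ Z^6, C_1 ≅ Z^15, C_2 ≅ Z^10.

∂_1: C_1 → C_0 is given by ∂[p,q] = [q] − [p].
This gives a 6×15 integer matrix of rank 5; reducing to Smith normal form yields diagonal entries (1,1,1,1,1).

∂_2: C_2 → C_1 sends each 2-simplex [p,q,r] to [q,r] − [p,r] + [p,q]. For instance
  ∂STU = TU − SU + ST,
  ∂QRS = RS − QS + QR.
The 15×10 boundary matrix has rank 10 and Smith normal form diag(1,1,1,1,1,1,1,1,1,2).

Reading off H_k = ker ∂_k / im ∂_{k+1}:

  H_0: rank C_0 − rank ∂_1 = 6 − 5 = 1, and the invariant factors of ∂_1 are all 1, so H_0 ≅ Z.
  H_1: rank ker ∂_1 − rank ∂_2 = (15 − 5) − 10 = 0, and ∂_2 has invariant factor 2 > 1, so H_1 ≅ Z_2.
  H_2: rank ker ∂_2 − rank ∂_3 = (10 − 10) − 0 = 0, and there is no ∂_3, so H_2 ≅ 0.

As a check, the Euler characteristic is 6 − 15 + 10 = 1, which agrees with 1 − 0 + 0 = 1.
(K is a triangulation of the real projective plane RP^2.)

H_0 = Z,  H_1 = Z_2,  H_2 = 0.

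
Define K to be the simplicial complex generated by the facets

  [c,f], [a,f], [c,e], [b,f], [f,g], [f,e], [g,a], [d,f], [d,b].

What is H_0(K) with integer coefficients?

Take the total order a < b < c < d < e < f < g on the vertex set. Then K (dimension 1) consists of the simplices:

  0-simplices (7): a, b, c, d, e, f, g
  1-simplices (9): af, ag, bd, bf, ce, cf, df, ef, fg

Hence C_0 ≅ Z^7, C_1 ≅ Z^9.

∂_1: C_1 → C_0 maps an edge to its endpoints' difference, ∂[p,q] = q − p. For instance
  ∂ag = g − a.
As a 7×9 matrix over Z this has rank 6, with invariant factors (1,1,1,1,1,1).

Reading off H_k = ker ∂_k / im ∂_{k+1}:

  H_0: rank C_0 − rank ∂_1 = 7 − 6 = 1, and the invariant factors of ∂_1 are all 1, so H_0 = Z.

H_0 ≅ Z.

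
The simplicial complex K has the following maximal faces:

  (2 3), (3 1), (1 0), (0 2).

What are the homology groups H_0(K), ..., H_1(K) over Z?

H_0 = Z,  H_1 = Z.

We work with the vertex ordering 0 < 1 < 2 < 3. The simplices of K, each written with vertices in increasing order, are:

  0-simplices (4): [0], [1], [2], [3]
  1-simplices (4): [0,1], [0,2], [1,3], [2,3]

Hence C_0 ≅ Z^4, C_1 ≅ Z^4.

Boundary ∂_1: C_1 → C_0 is given by ∂[p,q] = [q] − [p]. For instance
  ∂[2,3] = [3] − [2].
The resulting 4×4 matrix has rank 3, and its Smith normal form has invariant factors (1,1,1).

Computing H_k = (kernel of ∂_k) / (image of ∂_{k+1}):

  H_0: rank C_0 − rank ∂_1 = 4 − 3 = 1, and the invariant factors of ∂_1 are all 1, so H_0 ≅ Z.
  H_1: rank ker ∂_1 − rank ∂_2 = (4 − 3) − 0 = 1, and there is no ∂_2, so H_1 ≅ Z.

(K is a triangulation of the circle S^1.)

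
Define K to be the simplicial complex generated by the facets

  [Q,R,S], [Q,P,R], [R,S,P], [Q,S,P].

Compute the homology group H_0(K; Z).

H_0 = Z.

We work with the vertex ordering P < Q < R < S. The simplices of K, each written with vertices in increasing order, are:

  0-simplices (4): P, Q, R, S
  1-simplices (6): PQ, PR, PS, QR, QS, RS
  2-simplices (4): PQR, PQS, PRS, QRS

so the chain groups are C_0 ≅ Z^4, C_1 ≅ Z^6, C_2 ≅ Z^4.

The boundary map ∂_1: C_1 → C_0 is given by ∂[p,q] = [q] − [p]. For instance
  ∂PS = S − P.
This gives a 4×6 integer matrix of rank 3; reducing to Smith normal form yields diagonal entries (1,1,1).

Boundary ∂_2: C_2 → C_1 sends each 2-simplex [p,q,r] to [q,r] − [p,r] + [p,q]. For instance
  ∂PQR = QR − PR + PQ,
  ∂PQS = QS − PS + PQ.
As a 6×4 matrix over Z this has rank 3, with invariant factors (1,1,1).

Now H_k = ker ∂_k / im ∂_{k+1}, so:

  H_0: rank C_0 − rank ∂_1 = 4 − 3 = 1, and the invariant factors of ∂_1 are all 1, so H_0 = Z.

(K is a triangulation of the 2-sphere S^2.)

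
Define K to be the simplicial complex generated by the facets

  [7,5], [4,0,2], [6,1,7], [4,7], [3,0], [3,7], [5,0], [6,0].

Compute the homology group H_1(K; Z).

H_1 = Z^3.

Take the total order 0 < 1 < 2 < 3 < 4 < 5 < 6 < 7 on the vertex set. Then K (dimension 2) consists of the simplices:

  0-simplices (8): [0], [1], [2], [3], [4], [5], [6], [7]
  1-simplices (12): [0,2], [0,3], [0,4], [0,5], [0,6], [1,6], [1,7], [2,4], [3,7], [4,7], [5,7], [6,7]
  2-simplices (2): [0,2,4], [1,6,7]

Hence C_0 ≅ Z^8, C_1 ≅ Z^12, C_2 ≅ Z^2.

∂_1: C_1 → C_0 sends each edge [p,q] (with p < q) to q − p.
The resulting 8×12 matrix has rank 7, and its Smith normal form has invariant factors (1,1,1,1,1,1,1).

The boundary map ∂_2: C_2 → C_1 maps a triangle to the signed sum of its edges. For instance
  ∂[0,2,4] = [2,4] − [0,4] + [0,2],
  ∂[1,6,7] = [6,7] − [1,7] + [1,6].
This gives a 12×2 integer matrix of rank 2; reducing to Smith normal form yields diagonal entries (1,1).

From H_k ≅ ker(∂_k) / im(∂_{k+1}) we obtain:

  H_1: rank ker ∂_1 − rank ∂_2 = (12 − 7) − 2 = 3, and the invariant factors of ∂_2 are all 1, so H_1 ≅ Z^3.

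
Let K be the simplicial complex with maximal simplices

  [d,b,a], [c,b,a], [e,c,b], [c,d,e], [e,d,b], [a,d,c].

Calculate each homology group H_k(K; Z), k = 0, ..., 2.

Fix the vertex order a < b < c < d < e and write every simplex with vertices in increasing order. Then dim K = 2 and the simplices of K are:

  0-simplices (5): a, b, c, d, e
  1-simplices (9): ab, ac, ad, bc, bd, be, cd, ce, de
  2-simplices (6): abc, abd, acd, bce, bde, cde

giving chain groups C_0 ≅ Z^5, C_1 ≅ Z^9, C_2 ≅ Z^6.

∂_1: C_1 → C_0 is given by ∂[p,q] = [q] − [p].
The 5×9 boundary matrix has rank 4 and Smith normal form diag(1,1,1,1).

Boundary ∂_2: C_2 → C_1 sends each 2-simplex [p,q,r] to [q,r] − [p,r] + [p,q]. For instance
  ∂abd = bd − ad + ab,
  ∂abc = bc − ac + ab.
The resulting 9×6 matrix has rank 5, and its Smith normal form has invariant factors (1,1,1,1,1).

Computing H_k = (kernel of ∂_k) / (image of ∂_{k+1}):

  H_0: rank C_0 − rank ∂_1 = 5 − 4 = 1, and the invariant factors of ∂_1 are all 1, so H_0 = Z.
  H_1: rank ker ∂_1 − rank ∂_2 = (9 − 4) − 5 = 0, and the invariant factors of ∂_2 are all 1, so H_1 = 0.
  H_2: rank ker ∂_2 − rank ∂_3 = (6 − 5) − 0 = 1, and there is no ∂_3, so H_2 = Z.

As a check, the Euler characteristic is 5 − 9 + 6 = 2, which agrees with 1 − 0 + 1 = 2.

H_0 = Z,  H_1 = 0,  H_2 = Z.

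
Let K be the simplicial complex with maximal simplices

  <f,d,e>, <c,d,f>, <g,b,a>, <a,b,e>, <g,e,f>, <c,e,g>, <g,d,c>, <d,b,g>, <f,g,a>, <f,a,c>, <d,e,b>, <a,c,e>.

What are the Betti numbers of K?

Fix the vertex order a < b < c < d < e < f < g and write every simplex with vertices in increasing order. Then dim K = 2 and the simplices of K are:

  0-simplices (7): a, b, c, d, e, f, g
  1-simplices (18): ab, ac, ae, af, ag, bd, be, bg, cd, ce, cf, cg, de, df, dg, ef, eg, fg
  2-simplices (12): abe, abg, ace, acf, afg, bde, bdg, cdf, cdg, ceg, def, efg

Hence C_0 ≅ Z^7, C_1 ≅ Z^18, C_2 ≅ Z^12.

∂_1: C_1 → C_0 maps an edge to its endpoints' difference, ∂[p,q] = q − p. For instance
  ∂bg = g − b.
This gives a 7×18 integer matrix of rank 6; reducing to Smith normal form yields diagonal entries (1,1,1,1,1,1).

The boundary map ∂_2: C_2 → C_1 sends each 2-simplex [p,q,r] to [q,r] − [p,r] + [p,q]. For instance
  ∂ace = ce − ae + ac,
  ∂def = ef − df + de.
The 18×12 boundary matrix has rank 12 and Smith normal form diag(1,1,1,1,1,1,1,1,1,1,1,2).

From H_k ≅ ker(∂_k) / im(∂_{k+1}) we obtain:

  H_0: rank C_0 − rank ∂_1 = 7 − 6 = 1, and the invariant factors of ∂_1 are all 1, so H_0 ≅ Z.
  H_1: rank ker ∂_1 − rank ∂_2 = (18 − 6) − 12 = 0, and ∂_2 has invariant factor 2 > 1, so H_1 ≅ Z/2Z.
  H_2: rank ker ∂_2 − rank ∂_3 = (12 − 12) − 0 = 0, and there is no ∂_3, so H_2 ≅ 0.

(K is a triangulation of the real projective plane RP^2.)

Hence the Betti numbers are b_0 = 1, b_1 = 0, b_2 = 0.

b_0 = 1, b_1 = 0, b_2 = 0.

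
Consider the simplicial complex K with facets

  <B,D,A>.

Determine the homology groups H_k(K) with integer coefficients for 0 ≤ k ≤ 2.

H_0 = Z,  H_1 = 0,  H_2 = 0.

Take the total order A < B < D on the vertex set. Then K (dimension 2) consists of the simplices:

  0-simplices (3): A, B, D
  1-simplices (3): AB, AD, BD
  2-simplices (1): ABD

so the chain groups are C_0 ≅ Z^3, C_1 ≅ Z^3, C_2 ≅ Z^1.

Boundary ∂_1: C_1 → C_0 is given by ∂[p,q] = [q] − [p].
The resulting 3×3 matrix has rank 2, and its Smith normal form has invariant factors (1,1).

The boundary map ∂_2: C_2 → C_1 acts by ∂[p,q,r] = [q,r] − [p,r] + [p,q]. For instance
  ∂ABD = BD − AD + AB.
As a 3×1 matrix over Z this has rank 1, with invariant factors (1).

Reading off H_k = ker ∂_k / im ∂_{k+1}:

  H_0: rank C_0 − rank ∂_1 = 3 − 2 = 1, and the invariant factors of ∂_1 are all 1, so H_0 = Z.
  H_1: rank ker ∂_1 − rank ∂_2 = (3 − 2) − 1 = 0, and the invariant factors of ∂_2 are all 1, so H_1 = 0.
  H_2: rank ker ∂_2 − rank ∂_3 = (1 − 1) − 0 = 0, and there is no ∂_3, so H_2 = 0.

(K is a triangulation of the 2-simplex.)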